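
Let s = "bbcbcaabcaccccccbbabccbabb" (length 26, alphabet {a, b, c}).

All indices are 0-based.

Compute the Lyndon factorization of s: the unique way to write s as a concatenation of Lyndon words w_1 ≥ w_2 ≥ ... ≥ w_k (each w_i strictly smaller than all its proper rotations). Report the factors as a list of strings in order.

emit factor 1: 'bbcbc' (i=0, period=5)
emit factor 2: 'aabcaccccccbbabccbabb' (i=5, period=21)

["bbcbc", "aabcaccccccbbabccbabb"]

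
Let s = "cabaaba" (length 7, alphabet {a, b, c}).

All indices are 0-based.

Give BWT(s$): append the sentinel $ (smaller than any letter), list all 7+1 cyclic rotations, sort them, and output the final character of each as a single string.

abbacaa$

rank  rotation  last
    0  $cabaaba  a
    1  a$cabaab  b
    2  aaba$cab  b
    3  aba$caba  a
    4  abaaba$c  c
    5  ba$cabaa  a
    6  baaba$ca  a
    7  cabaaba$  $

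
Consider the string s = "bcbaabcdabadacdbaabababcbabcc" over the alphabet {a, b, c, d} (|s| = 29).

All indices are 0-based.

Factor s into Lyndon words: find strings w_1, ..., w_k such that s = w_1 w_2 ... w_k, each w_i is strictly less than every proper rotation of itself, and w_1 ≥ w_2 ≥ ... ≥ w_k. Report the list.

["bc", "b", "aabcdabadacdb", "aabababcbabcc"]

emit factor 1: 'bc' (i=0, period=2)
emit factor 2: 'b' (i=2, period=1)
emit factor 3: 'aabcdabadacdb' (i=3, period=13)
emit factor 4: 'aabababcbabcc' (i=16, period=13)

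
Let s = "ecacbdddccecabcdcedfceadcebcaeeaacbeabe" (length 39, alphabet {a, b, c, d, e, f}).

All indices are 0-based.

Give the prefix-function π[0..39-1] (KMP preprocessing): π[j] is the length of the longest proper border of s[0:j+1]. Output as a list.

[0, 0, 0, 0, 0, 0, 0, 0, 0, 0, 1, 2, 3, 0, 0, 0, 0, 1, 0, 0, 0, 1, 0, 0, 0, 1, 0, 0, 0, 1, 1, 0, 0, 0, 0, 1, 0, 0, 1]

π[0] = 0
j=1 s[j]='c': π[1]=0 (border '')
j=2 s[j]='a': π[2]=0 (border '')
j=3 s[j]='c': π[3]=0 (border '')
j=4 s[j]='b': π[4]=0 (border '')
j=5 s[j]='d': π[5]=0 (border '')
j=6 s[j]='d': π[6]=0 (border '')
j=7 s[j]='d': π[7]=0 (border '')
j=8 s[j]='c': π[8]=0 (border '')
j=9 s[j]='c': π[9]=0 (border '')
j=10 s[j]='e': π[10]=1 (border 'e')
j=11 s[j]='c': π[11]=2 (border 'ec')
j=12 s[j]='a': π[12]=3 (border 'eca')
j=13 s[j]='b': k: 3→0; π[13]=0 (border '')
j=14 s[j]='c': π[14]=0 (border '')
j=15 s[j]='d': π[15]=0 (border '')
j=16 s[j]='c': π[16]=0 (border '')
j=17 s[j]='e': π[17]=1 (border 'e')
j=18 s[j]='d': k: 1→0; π[18]=0 (border '')
j=19 s[j]='f': π[19]=0 (border '')
j=20 s[j]='c': π[20]=0 (border '')
j=21 s[j]='e': π[21]=1 (border 'e')
j=22 s[j]='a': k: 1→0; π[22]=0 (border '')
j=23 s[j]='d': π[23]=0 (border '')
j=24 s[j]='c': π[24]=0 (border '')
j=25 s[j]='e': π[25]=1 (border 'e')
j=26 s[j]='b': k: 1→0; π[26]=0 (border '')
j=27 s[j]='c': π[27]=0 (border '')
j=28 s[j]='a': π[28]=0 (border '')
j=29 s[j]='e': π[29]=1 (border 'e')
j=30 s[j]='e': k: 1→0; π[30]=1 (border 'e')
j=31 s[j]='a': k: 1→0; π[31]=0 (border '')
j=32 s[j]='a': π[32]=0 (border '')
j=33 s[j]='c': π[33]=0 (border '')
j=34 s[j]='b': π[34]=0 (border '')
j=35 s[j]='e': π[35]=1 (border 'e')
j=36 s[j]='a': k: 1→0; π[36]=0 (border '')
j=37 s[j]='b': π[37]=0 (border '')
j=38 s[j]='e': π[38]=1 (border 'e')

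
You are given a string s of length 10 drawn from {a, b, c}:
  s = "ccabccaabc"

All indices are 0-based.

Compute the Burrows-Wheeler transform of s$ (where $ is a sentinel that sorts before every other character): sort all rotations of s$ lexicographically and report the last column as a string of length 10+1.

rank  rotation     last
    0  $ccabccaabc  c
    1  aabc$ccabcc  c
    2  abc$ccabcca  a
    3  abccaabc$cc  c
    4  bc$ccabccaa  a
    5  bccaabc$cca  a
    6  c$ccabccaab  b
    7  caabc$ccabc  c
    8  cabccaabc$c  c
    9  ccaabc$ccab  b
   10  ccabccaabc$  $

ccacaabccb$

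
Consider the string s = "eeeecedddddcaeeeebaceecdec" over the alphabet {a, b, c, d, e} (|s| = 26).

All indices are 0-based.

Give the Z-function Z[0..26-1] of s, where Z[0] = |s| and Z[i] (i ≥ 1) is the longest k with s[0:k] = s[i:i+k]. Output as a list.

[26, 3, 2, 1, 0, 1, 0, 0, 0, 0, 0, 0, 0, 4, 3, 2, 1, 0, 0, 0, 2, 1, 0, 0, 1, 0]

Z[0]=26
i=1: i≥r, start 0; Z[1]=3 grow→box=[1,4)
i=2: min(r-i=2, Z[1]=3)=2; Z[2]=2
i=3: min(r-i=1, Z[2]=2)=1; Z[3]=1
i=4: i≥r, start 0; Z[4]=0
i=5: i≥r, start 0; Z[5]=1 grow→box=[5,6)
i=6: i≥r, start 0; Z[6]=0
i=7: i≥r, start 0; Z[7]=0
i=8: i≥r, start 0; Z[8]=0
i=9: i≥r, start 0; Z[9]=0
i=10: i≥r, start 0; Z[10]=0
i=11: i≥r, start 0; Z[11]=0
i=12: i≥r, start 0; Z[12]=0
i=13: i≥r, start 0; Z[13]=4 grow→box=[13,17)
i=14: min(r-i=3, Z[1]=3)=3; Z[14]=3
i=15: min(r-i=2, Z[2]=2)=2; Z[15]=2
i=16: min(r-i=1, Z[3]=1)=1; Z[16]=1
i=17: i≥r, start 0; Z[17]=0
i=18: i≥r, start 0; Z[18]=0
i=19: i≥r, start 0; Z[19]=0
i=20: i≥r, start 0; Z[20]=2 grow→box=[20,22)
i=21: min(r-i=1, Z[1]=3)=1; Z[21]=1
i=22: i≥r, start 0; Z[22]=0
i=23: i≥r, start 0; Z[23]=0
i=24: i≥r, start 0; Z[24]=1 grow→box=[24,25)
i=25: i≥r, start 0; Z[25]=0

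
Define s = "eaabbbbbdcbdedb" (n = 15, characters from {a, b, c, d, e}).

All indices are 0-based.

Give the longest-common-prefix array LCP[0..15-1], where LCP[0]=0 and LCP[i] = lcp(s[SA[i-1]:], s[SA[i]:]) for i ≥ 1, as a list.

[0, 1, 0, 1, 4, 3, 2, 1, 2, 0, 0, 1, 1, 0, 1]

rank | idx | suffix
   0 |   1 | aabbbbbdcbdedb
   1 |   2 | abbbbbdcbdedb
   2 |  14 | b
   3 |   3 | bbbbbdcbdedb
   4 |   4 | bbbbdcbdedb
   5 |   5 | bbbdcbdedb
   6 |   6 | bbdcbdedb
   7 |   7 | bdcbdedb
   8 |  10 | bdedb
   9 |   9 | cbdedb
  10 |  13 | db
  11 |   8 | dcbdedb
  12 |  11 | dedb
  13 |   0 | eaabbbbbdcbdedb
  14 |  12 | edb

SA = [1, 2, 14, 3, 4, 5, 6, 7, 10, 9, 13, 8, 11, 0, 12]
i: (SA[i-1],SA[i]) lcp shared
  1: (1,2) 1 'a'
  2: (2,14) 0 ''
  3: (14,3) 1 'b'
  4: (3,4) 4 'bbbb'
  5: (4,5) 3 'bbb'
  6: (5,6) 2 'bb'
  7: (6,7) 1 'b'
  8: (7,10) 2 'bd'
  9: (10,9) 0 ''
  10: (9,13) 0 ''
  11: (13,8) 1 'd'
  12: (8,11) 1 'd'
  13: (11,0) 0 ''
  14: (0,12) 1 'e'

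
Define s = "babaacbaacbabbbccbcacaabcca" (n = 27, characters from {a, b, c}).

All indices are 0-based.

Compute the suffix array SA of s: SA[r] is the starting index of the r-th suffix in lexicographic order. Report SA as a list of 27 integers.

sorted suffixes:
  #0 SA[0]=26  'a'
  #1 SA[1]=21  'aabcca'
  #2 SA[2]=3  'aacbaacbabbbccbcacaabcca'
  #3 SA[3]=7  'aacbabbbccbcacaabcca'
  #4 SA[4]=1  'abaacbaacbabbbccbcacaabcca'
  #5 SA[5]=11  'abbbccbcacaabcca'
  #6 SA[6]=22  'abcca'
  #7 SA[7]=19  'acaabcca'
  #8 SA[8]=4  'acbaacbabbbccbcacaabcca'
  #9 SA[9]=8  'acbabbbccbcacaabcca'
  #10 SA[10]=2  'baacbaacbabbbccbcacaabcca'
  #11 SA[11]=6  'baacbabbbccbcacaabcca'
  #12 SA[12]=0  'babaacbaacbabbbccbcacaabcca'
  #13 SA[13]=10  'babbbccbcacaabcca'
  #14 SA[14]=12  'bbbccbcacaabcca'
  #15 SA[15]=13  'bbccbcacaabcca'
  #16 SA[16]=17  'bcacaabcca'
  #17 SA[17]=23  'bcca'
  #18 SA[18]=14  'bccbcacaabcca'
  #19 SA[19]=25  'ca'
  #20 SA[20]=20  'caabcca'
  #21 SA[21]=18  'cacaabcca'
  #22 SA[22]=5  'cbaacbabbbccbcacaabcca'
  #23 SA[23]=9  'cbabbbccbcacaabcca'
  #24 SA[24]=16  'cbcacaabcca'
  #25 SA[25]=24  'cca'
  #26 SA[26]=15  'ccbcacaabcca'

[26, 21, 3, 7, 1, 11, 22, 19, 4, 8, 2, 6, 0, 10, 12, 13, 17, 23, 14, 25, 20, 18, 5, 9, 16, 24, 15]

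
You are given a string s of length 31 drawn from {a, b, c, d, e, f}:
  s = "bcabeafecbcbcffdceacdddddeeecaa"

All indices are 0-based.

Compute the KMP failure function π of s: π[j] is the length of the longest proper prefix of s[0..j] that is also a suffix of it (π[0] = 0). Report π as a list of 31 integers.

[0, 0, 0, 1, 0, 0, 0, 0, 0, 1, 2, 1, 2, 0, 0, 0, 0, 0, 0, 0, 0, 0, 0, 0, 0, 0, 0, 0, 0, 0, 0]

π[0] = 0
j=1 s[j]='c': π[1]=0 (border '')
j=2 s[j]='a': π[2]=0 (border '')
j=3 s[j]='b': π[3]=1 (border 'b')
j=4 s[j]='e': k: 1→0; π[4]=0 (border '')
j=5 s[j]='a': π[5]=0 (border '')
j=6 s[j]='f': π[6]=0 (border '')
j=7 s[j]='e': π[7]=0 (border '')
j=8 s[j]='c': π[8]=0 (border '')
j=9 s[j]='b': π[9]=1 (border 'b')
j=10 s[j]='c': π[10]=2 (border 'bc')
j=11 s[j]='b': k: 2→0; π[11]=1 (border 'b')
j=12 s[j]='c': π[12]=2 (border 'bc')
j=13 s[j]='f': k: 2→0; π[13]=0 (border '')
j=14 s[j]='f': π[14]=0 (border '')
j=15 s[j]='d': π[15]=0 (border '')
j=16 s[j]='c': π[16]=0 (border '')
j=17 s[j]='e': π[17]=0 (border '')
j=18 s[j]='a': π[18]=0 (border '')
j=19 s[j]='c': π[19]=0 (border '')
j=20 s[j]='d': π[20]=0 (border '')
j=21 s[j]='d': π[21]=0 (border '')
j=22 s[j]='d': π[22]=0 (border '')
j=23 s[j]='d': π[23]=0 (border '')
j=24 s[j]='d': π[24]=0 (border '')
j=25 s[j]='e': π[25]=0 (border '')
j=26 s[j]='e': π[26]=0 (border '')
j=27 s[j]='e': π[27]=0 (border '')
j=28 s[j]='c': π[28]=0 (border '')
j=29 s[j]='a': π[29]=0 (border '')
j=30 s[j]='a': π[30]=0 (border '')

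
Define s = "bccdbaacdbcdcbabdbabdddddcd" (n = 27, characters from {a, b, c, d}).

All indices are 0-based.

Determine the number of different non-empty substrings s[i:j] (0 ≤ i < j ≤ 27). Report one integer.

333

rank→(start, suffix):
  0 → (5, 'aacdbcdcbabdbabdddddcd')
  1 → (14, 'abdbabdddddcd')
  2 → (18, 'abdddddcd')
  3 → (6, 'acdbcdcbabdbabdddddcd')
  4 → (4, 'baacdbcdcbabdbabdddddcd')
  5 → (13, 'babdbabdddddcd')
  6 → (17, 'babdddddcd')
  7 → (0, 'bccdbaacdbcdcbabdbabdddddcd')
  8 → (9, 'bcdcbabdbabdddddcd')
  9 → (15, 'bdbabdddddcd')
  10 → (19, 'bdddddcd')
  11 → (12, 'cbabdbabdddddcd')
  12 → (1, 'ccdbaacdbcdcbabdbabdddddcd')
  13 → (25, 'cd')
  14 → (2, 'cdbaacdbcdcbabdbabdddddcd')
  15 → (7, 'cdbcdcbabdbabdddddcd')
  16 → (10, 'cdcbabdbabdddddcd')
  17 → (26, 'd')
  18 → (3, 'dbaacdbcdcbabdbabdddddcd')
  19 → (16, 'dbabdddddcd')
  20 → (8, 'dbcdcbabdbabdddddcd')
  21 → (11, 'dcbabdbabdddddcd')
  22 → (24, 'dcd')
  23 → (23, 'ddcd')
  24 → (22, 'dddcd')
  25 → (21, 'ddddcd')
  26 → (20, 'dddddcd')

SA = [5, 14, 18, 6, 4, 13, 17, 0, 9, 15, 19, 12, 1, 25, 2, 7, 10, 26, 3, 16, 8, 11, 24, 23, 22, 21, 20]
[i] adj suffixes → lcp
  [1] 5/14 → 1 ('a')
  [2] 14/18 → 3 ('abd')
  [3] 18/6 → 1 ('a')
  [4] 6/4 → 0 ('')
  [5] 4/13 → 2 ('ba')
  [6] 13/17 → 4 ('babd')
  [7] 17/0 → 1 ('b')
  [8] 0/9 → 2 ('bc')
  [9] 9/15 → 1 ('b')
  [10] 15/19 → 2 ('bd')
  [11] 19/12 → 0 ('')
  [12] 12/1 → 1 ('c')
  [13] 1/25 → 1 ('c')
  [14] 25/2 → 2 ('cd')
  [15] 2/7 → 3 ('cdb')
  [16] 7/10 → 2 ('cd')
  [17] 10/26 → 0 ('')
  [18] 26/3 → 1 ('d')
  [19] 3/16 → 3 ('dba')
  [20] 16/8 → 2 ('db')
  [21] 8/11 → 1 ('d')
  [22] 11/24 → 2 ('dc')
  [23] 24/23 → 1 ('d')
  [24] 23/22 → 2 ('dd')
  [25] 22/21 → 3 ('ddd')
  [26] 21/20 → 4 ('dddd')

n(n+1)/2 = 27·28/2 = 378
Σ LCP = 0 + 1 + 3 + 1 + 0 + 2 + 4 + 1 + 2 + 1 + 2 + 0 + 1 + 1 + 2 + 3 + 2 + 0 + 1 + 3 + 2 + 1 + 2 + 1 + 2 + 3 + 4 = 45
distinct = 378 − 45 = 333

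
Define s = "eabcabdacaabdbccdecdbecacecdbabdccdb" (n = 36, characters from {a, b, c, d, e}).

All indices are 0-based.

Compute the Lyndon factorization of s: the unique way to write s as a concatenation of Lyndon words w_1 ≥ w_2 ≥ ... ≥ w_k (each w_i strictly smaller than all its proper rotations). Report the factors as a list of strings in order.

["e", "abcabdac", "aabdbccdecdbecacecdbabdccdb"]

emit factor 1: 'e' (i=0, period=1)
emit factor 2: 'abcabdac' (i=1, period=8)
emit factor 3: 'aabdbccdecdbecacecdbabdccdb' (i=9, period=27)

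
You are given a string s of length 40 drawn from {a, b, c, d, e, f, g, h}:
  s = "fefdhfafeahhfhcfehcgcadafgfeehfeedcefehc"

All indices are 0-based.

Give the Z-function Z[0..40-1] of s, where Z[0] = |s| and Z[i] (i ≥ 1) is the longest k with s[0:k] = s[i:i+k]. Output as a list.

[40, 0, 1, 0, 0, 1, 0, 2, 0, 0, 0, 0, 1, 0, 0, 2, 0, 0, 0, 0, 0, 0, 0, 0, 1, 0, 2, 0, 0, 0, 2, 0, 0, 0, 0, 0, 2, 0, 0, 0]

Z[0]=40
i=1: i≥r, start 0; Z[1]=0
i=2: i≥r, start 0; Z[2]=1 extend→box=[2,3)
i=3: i≥r, start 0; Z[3]=0
i=4: i≥r, start 0; Z[4]=0
i=5: i≥r, start 0; Z[5]=1 extend→box=[5,6)
i=6: i≥r, start 0; Z[6]=0
i=7: i≥r, start 0; Z[7]=2 extend→box=[7,9)
i=8: min(r-i=1, Z[1]=0)=0; Z[8]=0
i=9: i≥r, start 0; Z[9]=0
i=10: i≥r, start 0; Z[10]=0
i=11: i≥r, start 0; Z[11]=0
i=12: i≥r, start 0; Z[12]=1 extend→box=[12,13)
i=13: i≥r, start 0; Z[13]=0
i=14: i≥r, start 0; Z[14]=0
i=15: i≥r, start 0; Z[15]=2 extend→box=[15,17)
i=16: min(r-i=1, Z[1]=0)=0; Z[16]=0
i=17: i≥r, start 0; Z[17]=0
i=18: i≥r, start 0; Z[18]=0
i=19: i≥r, start 0; Z[19]=0
i=20: i≥r, start 0; Z[20]=0
i=21: i≥r, start 0; Z[21]=0
i=22: i≥r, start 0; Z[22]=0
i=23: i≥r, start 0; Z[23]=0
i=24: i≥r, start 0; Z[24]=1 extend→box=[24,25)
i=25: i≥r, start 0; Z[25]=0
i=26: i≥r, start 0; Z[26]=2 extend→box=[26,28)
i=27: min(r-i=1, Z[1]=0)=0; Z[27]=0
i=28: i≥r, start 0; Z[28]=0
i=29: i≥r, start 0; Z[29]=0
i=30: i≥r, start 0; Z[30]=2 extend→box=[30,32)
i=31: min(r-i=1, Z[1]=0)=0; Z[31]=0
i=32: i≥r, start 0; Z[32]=0
i=33: i≥r, start 0; Z[33]=0
i=34: i≥r, start 0; Z[34]=0
i=35: i≥r, start 0; Z[35]=0
i=36: i≥r, start 0; Z[36]=2 extend→box=[36,38)
i=37: min(r-i=1, Z[1]=0)=0; Z[37]=0
i=38: i≥r, start 0; Z[38]=0
i=39: i≥r, start 0; Z[39]=0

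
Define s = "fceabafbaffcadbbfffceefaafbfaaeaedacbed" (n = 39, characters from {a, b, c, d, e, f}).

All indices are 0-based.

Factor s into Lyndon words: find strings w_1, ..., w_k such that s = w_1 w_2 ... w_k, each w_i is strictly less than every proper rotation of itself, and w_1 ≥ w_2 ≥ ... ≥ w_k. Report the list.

emit factor 1: 'f' (i=0, period=1)
emit factor 2: 'ce' (i=1, period=2)
emit factor 3: 'abafbaffcadbbfffceef' (i=3, period=20)
emit factor 4: 'aafbf' (i=23, period=5)
emit factor 5: 'aaeaedacbed' (i=28, period=11)

["f", "ce", "abafbaffcadbbfffceef", "aafbf", "aaeaedacbed"]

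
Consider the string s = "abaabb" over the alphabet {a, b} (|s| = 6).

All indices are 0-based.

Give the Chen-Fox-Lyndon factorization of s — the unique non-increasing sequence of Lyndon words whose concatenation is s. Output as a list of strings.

["ab", "aabb"]

emit factor 1: 'ab' (i=0, period=2)
emit factor 2: 'aabb' (i=2, period=4)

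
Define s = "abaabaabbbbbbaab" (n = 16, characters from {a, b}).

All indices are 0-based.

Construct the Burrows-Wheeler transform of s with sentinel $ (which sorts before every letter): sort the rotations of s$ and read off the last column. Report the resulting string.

bbbba$aaabaabbbba

rank  rotation           last
    0  $abaabaabbbbbbaab  b
    1  aab$abaabaabbbbbb  b
    2  aabaabbbbbbaab$ab  b
    3  aabbbbbbaab$abaab  b
    4  ab$abaabaabbbbbba  a
    5  abaabaabbbbbbaab$  $
    6  abaabbbbbbaab$aba  a
    7  abbbbbbaab$abaaba  a
    8  b$abaabaabbbbbbaa  a
    9  baab$abaabaabbbbb  b
   10  baabaabbbbbbaab$a  a
   11  baabbbbbbaab$abaa  a
   12  bbaab$abaabaabbbb  b
   13  bbbaab$abaabaabbb  b
   14  bbbbaab$abaabaabb  b
   15  bbbbbaab$abaabaab  b
   16  bbbbbbaab$abaabaa  a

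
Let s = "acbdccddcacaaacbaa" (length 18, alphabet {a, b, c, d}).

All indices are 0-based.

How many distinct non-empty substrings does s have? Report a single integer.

149

rank | idx | suffix
   0 |  17 | a
   1 |  16 | aa
   2 |  11 | aaacbaa
   3 |  12 | aacbaa
   4 |   9 | acaaacbaa
   5 |  13 | acbaa
   6 |   0 | acbdccddcacaaacbaa
   7 |  15 | baa
   8 |   2 | bdccddcacaaacbaa
   9 |  10 | caaacbaa
  10 |   8 | cacaaacbaa
  11 |  14 | cbaa
  12 |   1 | cbdccddcacaaacbaa
  13 |   4 | ccddcacaaacbaa
  14 |   5 | cddcacaaacbaa
  15 |   7 | dcacaaacbaa
  16 |   3 | dccddcacaaacbaa
  17 |   6 | ddcacaaacbaa

SA = [17, 16, 11, 12, 9, 13, 0, 15, 2, 10, 8, 14, 1, 4, 5, 7, 3, 6]
rank  pair      lcp
   1  s[17:],s[16:]  1  'a'
   2  s[16:],s[11:]  2  'aa'
   3  s[11:],s[12:]  2  'aa'
   4  s[12:],s[9:]  1  'a'
   5  s[9:],s[13:]  2  'ac'
   6  s[13:],s[0:]  3  'acb'
   7  s[0:],s[15:]  0  ''
   8  s[15:],s[2:]  1  'b'
   9  s[2:],s[10:]  0  ''
  10  s[10:],s[8:]  2  'ca'
  11  s[8:],s[14:]  1  'c'
  12  s[14:],s[1:]  2  'cb'
  13  s[1:],s[4:]  1  'c'
  14  s[4:],s[5:]  1  'c'
  15  s[5:],s[7:]  0  ''
  16  s[7:],s[3:]  2  'dc'
  17  s[3:],s[6:]  1  'd'

n(n+1)/2 = 18·19/2 = 171
Σ LCP = 0 + 1 + 2 + 2 + 1 + 2 + 3 + 0 + 1 + 0 + 2 + 1 + 2 + 1 + 1 + 0 + 2 + 1 = 22
distinct = 171 − 22 = 149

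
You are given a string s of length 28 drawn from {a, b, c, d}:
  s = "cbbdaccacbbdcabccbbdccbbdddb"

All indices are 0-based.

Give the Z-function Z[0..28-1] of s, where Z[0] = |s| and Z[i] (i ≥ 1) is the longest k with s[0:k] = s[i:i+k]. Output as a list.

[28, 0, 0, 0, 0, 1, 1, 0, 4, 0, 0, 0, 1, 0, 0, 1, 4, 0, 0, 0, 1, 4, 0, 0, 0, 0, 0, 0]

Z[0]=28
i=1: outside box; Z[1]=0
i=2: outside box; Z[2]=0
i=3: outside box; Z[3]=0
i=4: outside box; Z[4]=0
i=5: outside box; Z[5]=1 scan→box=[5,6)
i=6: outside box; Z[6]=1 scan→box=[6,7)
i=7: outside box; Z[7]=0
i=8: outside box; Z[8]=4 scan→box=[8,12)
i=9: min(r-i=3, Z[1]=0)=0; Z[9]=0
i=10: min(r-i=2, Z[2]=0)=0; Z[10]=0
i=11: min(r-i=1, Z[3]=0)=0; Z[11]=0
i=12: outside box; Z[12]=1 scan→box=[12,13)
i=13: outside box; Z[13]=0
i=14: outside box; Z[14]=0
i=15: outside box; Z[15]=1 scan→box=[15,16)
i=16: outside box; Z[16]=4 scan→box=[16,20)
i=17: min(r-i=3, Z[1]=0)=0; Z[17]=0
i=18: min(r-i=2, Z[2]=0)=0; Z[18]=0
i=19: min(r-i=1, Z[3]=0)=0; Z[19]=0
i=20: outside box; Z[20]=1 scan→box=[20,21)
i=21: outside box; Z[21]=4 scan→box=[21,25)
i=22: min(r-i=3, Z[1]=0)=0; Z[22]=0
i=23: min(r-i=2, Z[2]=0)=0; Z[23]=0
i=24: min(r-i=1, Z[3]=0)=0; Z[24]=0
i=25: outside box; Z[25]=0
i=26: outside box; Z[26]=0
i=27: outside box; Z[27]=0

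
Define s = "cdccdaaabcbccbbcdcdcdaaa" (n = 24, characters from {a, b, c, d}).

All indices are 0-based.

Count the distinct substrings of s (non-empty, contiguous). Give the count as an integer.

rank→(start, suffix):
  0 → (23, 'a')
  1 → (22, 'aa')
  2 → (21, 'aaa')
  3 → (5, 'aaabcbccbbcdcdcdaaa')
  4 → (6, 'aabcbccbbcdcdcdaaa')
  5 → (7, 'abcbccbbcdcdcdaaa')
  6 → (13, 'bbcdcdcdaaa')
  7 → (8, 'bcbccbbcdcdcdaaa')
  8 → (10, 'bccbbcdcdcdaaa')
  9 → (14, 'bcdcdcdaaa')
  10 → (12, 'cbbcdcdcdaaa')
  11 → (9, 'cbccbbcdcdcdaaa')
  12 → (11, 'ccbbcdcdcdaaa')
  13 → (2, 'ccdaaabcbccbbcdcdcdaaa')
  14 → (19, 'cdaaa')
  15 → (3, 'cdaaabcbccbbcdcdcdaaa')
  16 → (0, 'cdccdaaabcbccbbcdcdcdaaa')
  17 → (17, 'cdcdaaa')
  18 → (15, 'cdcdcdaaa')
  19 → (20, 'daaa')
  20 → (4, 'daaabcbccbbcdcdcdaaa')
  21 → (1, 'dccdaaabcbccbbcdcdcdaaa')
  22 → (18, 'dcdaaa')
  23 → (16, 'dcdcdaaa')

SA = [23, 22, 21, 5, 6, 7, 13, 8, 10, 14, 12, 9, 11, 2, 19, 3, 0, 17, 15, 20, 4, 1, 18, 16]
i: (SA[i-1],SA[i]) lcp shared
  1: (23,22) 1 'a'
  2: (22,21) 2 'aa'
  3: (21,5) 3 'aaa'
  4: (5,6) 2 'aa'
  5: (6,7) 1 'a'
  6: (7,13) 0 ''
  7: (13,8) 1 'b'
  8: (8,10) 2 'bc'
  9: (10,14) 2 'bc'
  10: (14,12) 0 ''
  11: (12,9) 2 'cb'
  12: (9,11) 1 'c'
  13: (11,2) 2 'cc'
  14: (2,19) 1 'c'
  15: (19,3) 5 'cdaaa'
  16: (3,0) 2 'cd'
  17: (0,17) 3 'cdc'
  18: (17,15) 4 'cdcd'
  19: (15,20) 0 ''
  20: (20,4) 4 'daaa'
  21: (4,1) 1 'd'
  22: (1,18) 2 'dc'
  23: (18,16) 3 'dcd'

n(n+1)/2 = 24·25/2 = 300
Σ LCP = 0 + 1 + 2 + 3 + 2 + 1 + 0 + 1 + 2 + 2 + 0 + 2 + 1 + 2 + 1 + 5 + 2 + 3 + 4 + 0 + 4 + 1 + 2 + 3 = 44
distinct = 300 − 44 = 256

256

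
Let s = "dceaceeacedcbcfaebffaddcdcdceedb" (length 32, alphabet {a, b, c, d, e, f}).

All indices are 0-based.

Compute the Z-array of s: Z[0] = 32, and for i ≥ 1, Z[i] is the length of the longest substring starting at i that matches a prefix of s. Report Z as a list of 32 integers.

[32, 0, 0, 0, 0, 0, 0, 0, 0, 0, 2, 0, 0, 0, 0, 0, 0, 0, 0, 0, 0, 1, 2, 0, 2, 0, 3, 0, 0, 0, 1, 0]

Z[0]=32
i=1: i≥r, start 0; Z[1]=0
i=2: i≥r, start 0; Z[2]=0
i=3: i≥r, start 0; Z[3]=0
i=4: i≥r, start 0; Z[4]=0
i=5: i≥r, start 0; Z[5]=0
i=6: i≥r, start 0; Z[6]=0
i=7: i≥r, start 0; Z[7]=0
i=8: i≥r, start 0; Z[8]=0
i=9: i≥r, start 0; Z[9]=0
i=10: i≥r, start 0; Z[10]=2 extend→box=[10,12)
i=11: min(r-i=1, Z[1]=0)=0; Z[11]=0
i=12: i≥r, start 0; Z[12]=0
i=13: i≥r, start 0; Z[13]=0
i=14: i≥r, start 0; Z[14]=0
i=15: i≥r, start 0; Z[15]=0
i=16: i≥r, start 0; Z[16]=0
i=17: i≥r, start 0; Z[17]=0
i=18: i≥r, start 0; Z[18]=0
i=19: i≥r, start 0; Z[19]=0
i=20: i≥r, start 0; Z[20]=0
i=21: i≥r, start 0; Z[21]=1 extend→box=[21,22)
i=22: i≥r, start 0; Z[22]=2 extend→box=[22,24)
i=23: min(r-i=1, Z[1]=0)=0; Z[23]=0
i=24: i≥r, start 0; Z[24]=2 extend→box=[24,26)
i=25: min(r-i=1, Z[1]=0)=0; Z[25]=0
i=26: i≥r, start 0; Z[26]=3 extend→box=[26,29)
i=27: min(r-i=2, Z[1]=0)=0; Z[27]=0
i=28: min(r-i=1, Z[2]=0)=0; Z[28]=0
i=29: i≥r, start 0; Z[29]=0
i=30: i≥r, start 0; Z[30]=1 extend→box=[30,31)
i=31: i≥r, start 0; Z[31]=0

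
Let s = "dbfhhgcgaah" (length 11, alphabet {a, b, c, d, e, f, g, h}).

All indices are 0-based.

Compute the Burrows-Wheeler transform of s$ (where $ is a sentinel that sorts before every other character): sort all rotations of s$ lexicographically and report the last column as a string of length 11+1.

hgadg$bchahf

rank  rotation      last
    0  $dbfhhgcgaah  h
    1  aah$dbfhhgcg  g
    2  ah$dbfhhgcga  a
    3  bfhhgcgaah$d  d
    4  cgaah$dbfhhg  g
    5  dbfhhgcgaah$  $
    6  fhhgcgaah$db  b
    7  gaah$dbfhhgc  c
    8  gcgaah$dbfhh  h
    9  h$dbfhhgcgaa  a
   10  hgcgaah$dbfh  h
   11  hhgcgaah$dbf  f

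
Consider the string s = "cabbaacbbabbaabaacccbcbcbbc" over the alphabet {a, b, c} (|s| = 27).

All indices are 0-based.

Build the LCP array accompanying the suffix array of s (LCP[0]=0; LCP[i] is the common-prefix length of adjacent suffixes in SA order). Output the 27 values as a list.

[0, 2, 3, 1, 2, 5, 1, 2, 0, 3, 4, 2, 1, 4, 3, 2, 1, 2, 3, 0, 1, 1, 3, 2, 4, 1, 2]

rank→(start, suffix):
  0 → (12, 'aabaacccbcbcbbc')
  1 → (4, 'aacbbabbaabaacccbcbcbbc')
  2 → (15, 'aacccbcbcbbc')
  3 → (13, 'abaacccbcbcbbc')
  4 → (9, 'abbaabaacccbcbcbbc')
  5 → (1, 'abbaacbbabbaabaacccbcbcbbc')
  6 → (5, 'acbbabbaabaacccbcbcbbc')
  7 → (16, 'acccbcbcbbc')
  8 → (11, 'baabaacccbcbcbbc')
  9 → (3, 'baacbbabbaabaacccbcbcbbc')
  10 → (14, 'baacccbcbcbbc')
  11 → (8, 'babbaabaacccbcbcbbc')
  12 → (10, 'bbaabaacccbcbcbbc')
  13 → (2, 'bbaacbbabbaabaacccbcbcbbc')
  14 → (7, 'bbabbaabaacccbcbcbbc')
  15 → (24, 'bbc')
  16 → (25, 'bc')
  17 → (22, 'bcbbc')
  18 → (20, 'bcbcbbc')
  19 → (26, 'c')
  20 → (0, 'cabbaacbbabbaabaacccbcbcbbc')
  21 → (6, 'cbbabbaabaacccbcbcbbc')
  22 → (23, 'cbbc')
  23 → (21, 'cbcbbc')
  24 → (19, 'cbcbcbbc')
  25 → (18, 'ccbcbcbbc')
  26 → (17, 'cccbcbcbbc')

SA = [12, 4, 15, 13, 9, 1, 5, 16, 11, 3, 14, 8, 10, 2, 7, 24, 25, 22, 20, 26, 0, 6, 23, 21, 19, 18, 17]
rank  pair      lcp
   1  s[12:],s[4:]  2  'aa'
   2  s[4:],s[15:]  3  'aac'
   3  s[15:],s[13:]  1  'a'
   4  s[13:],s[9:]  2  'ab'
   5  s[9:],s[1:]  5  'abbaa'
   6  s[1:],s[5:]  1  'a'
   7  s[5:],s[16:]  2  'ac'
   8  s[16:],s[11:]  0  ''
   9  s[11:],s[3:]  3  'baa'
  10  s[3:],s[14:]  4  'baac'
  11  s[14:],s[8:]  2  'ba'
  12  s[8:],s[10:]  1  'b'
  13  s[10:],s[2:]  4  'bbaa'
  14  s[2:],s[7:]  3  'bba'
  15  s[7:],s[24:]  2  'bb'
  16  s[24:],s[25:]  1  'b'
  17  s[25:],s[22:]  2  'bc'
  18  s[22:],s[20:]  3  'bcb'
  19  s[20:],s[26:]  0  ''
  20  s[26:],s[0:]  1  'c'
  21  s[0:],s[6:]  1  'c'
  22  s[6:],s[23:]  3  'cbb'
  23  s[23:],s[21:]  2  'cb'
  24  s[21:],s[19:]  4  'cbcb'
  25  s[19:],s[18:]  1  'c'
  26  s[18:],s[17:]  2  'cc'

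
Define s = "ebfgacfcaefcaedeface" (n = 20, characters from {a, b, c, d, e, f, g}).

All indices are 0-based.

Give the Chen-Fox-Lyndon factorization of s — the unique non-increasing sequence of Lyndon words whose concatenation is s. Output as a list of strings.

["e", "bfg", "acfcaefcaedef", "ace"]

emit factor 1: 'e' (i=0, period=1)
emit factor 2: 'bfg' (i=1, period=3)
emit factor 3: 'acfcaefcaedef' (i=4, period=13)
emit factor 4: 'ace' (i=17, period=3)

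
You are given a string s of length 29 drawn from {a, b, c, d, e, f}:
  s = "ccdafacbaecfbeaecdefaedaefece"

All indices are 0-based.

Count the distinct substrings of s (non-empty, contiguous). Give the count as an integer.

rank→(start, suffix):
  0 → (5, 'acbaecfbeaecdefaedaefece')
  1 → (14, 'aecdefaedaefece')
  2 → (8, 'aecfbeaecdefaedaefece')
  3 → (20, 'aedaefece')
  4 → (23, 'aefece')
  5 → (3, 'afacbaecfbeaecdefaedaefece')
  6 → (7, 'baecfbeaecdefaedaefece')
  7 → (12, 'beaecdefaedaefece')
  8 → (6, 'cbaecfbeaecdefaedaefece')
  9 → (0, 'ccdafacbaecfbeaecdefaedaefece')
  10 → (1, 'cdafacbaecfbeaecdefaedaefece')
  11 → (16, 'cdefaedaefece')
  12 → (27, 'ce')
  13 → (10, 'cfbeaecdefaedaefece')
  14 → (22, 'daefece')
  15 → (2, 'dafacbaecfbeaecdefaedaefece')
  16 → (17, 'defaedaefece')
  17 → (28, 'e')
  18 → (13, 'eaecdefaedaefece')
  19 → (15, 'ecdefaedaefece')
  20 → (26, 'ece')
  21 → (9, 'ecfbeaecdefaedaefece')
  22 → (21, 'edaefece')
  23 → (18, 'efaedaefece')
  24 → (24, 'efece')
  25 → (4, 'facbaecfbeaecdefaedaefece')
  26 → (19, 'faedaefece')
  27 → (11, 'fbeaecdefaedaefece')
  28 → (25, 'fece')

SA = [5, 14, 8, 20, 23, 3, 7, 12, 6, 0, 1, 16, 27, 10, 22, 2, 17, 28, 13, 15, 26, 9, 21, 18, 24, 4, 19, 11, 25]
[i] adj suffixes → lcp
  [1] 5/14 → 1 ('a')
  [2] 14/8 → 3 ('aec')
  [3] 8/20 → 2 ('ae')
  [4] 20/23 → 2 ('ae')
  [5] 23/3 → 1 ('a')
  [6] 3/7 → 0 ('')
  [7] 7/12 → 1 ('b')
  [8] 12/6 → 0 ('')
  [9] 6/0 → 1 ('c')
  [10] 0/1 → 1 ('c')
  [11] 1/16 → 2 ('cd')
  [12] 16/27 → 1 ('c')
  [13] 27/10 → 1 ('c')
  [14] 10/22 → 0 ('')
  [15] 22/2 → 2 ('da')
  [16] 2/17 → 1 ('d')
  [17] 17/28 → 0 ('')
  [18] 28/13 → 1 ('e')
  [19] 13/15 → 1 ('e')
  [20] 15/26 → 2 ('ec')
  [21] 26/9 → 2 ('ec')
  [22] 9/21 → 1 ('e')
  [23] 21/18 → 1 ('e')
  [24] 18/24 → 2 ('ef')
  [25] 24/4 → 0 ('')
  [26] 4/19 → 2 ('fa')
  [27] 19/11 → 1 ('f')
  [28] 11/25 → 1 ('f')

n(n+1)/2 = 29·30/2 = 435
Σ LCP = 0 + 1 + 3 + 2 + 2 + 1 + 0 + 1 + 0 + 1 + 1 + 2 + 1 + 1 + 0 + 2 + 1 + 0 + 1 + 1 + 2 + 2 + 1 + 1 + 2 + 0 + 2 + 1 + 1 = 33
distinct = 435 − 33 = 402

402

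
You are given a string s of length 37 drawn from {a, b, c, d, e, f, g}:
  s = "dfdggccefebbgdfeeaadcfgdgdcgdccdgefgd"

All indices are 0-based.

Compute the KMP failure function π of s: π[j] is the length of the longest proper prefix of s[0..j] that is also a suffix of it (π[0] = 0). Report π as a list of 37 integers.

π[0] = 0
j=1 s[j]='f': π[1]=0 (border '')
j=2 s[j]='d': π[2]=1 (border 'd')
j=3 s[j]='g': k: 1→0; π[3]=0 (border '')
j=4 s[j]='g': π[4]=0 (border '')
j=5 s[j]='c': π[5]=0 (border '')
j=6 s[j]='c': π[6]=0 (border '')
j=7 s[j]='e': π[7]=0 (border '')
j=8 s[j]='f': π[8]=0 (border '')
j=9 s[j]='e': π[9]=0 (border '')
j=10 s[j]='b': π[10]=0 (border '')
j=11 s[j]='b': π[11]=0 (border '')
j=12 s[j]='g': π[12]=0 (border '')
j=13 s[j]='d': π[13]=1 (border 'd')
j=14 s[j]='f': π[14]=2 (border 'df')
j=15 s[j]='e': k: 2→0; π[15]=0 (border '')
j=16 s[j]='e': π[16]=0 (border '')
j=17 s[j]='a': π[17]=0 (border '')
j=18 s[j]='a': π[18]=0 (border '')
j=19 s[j]='d': π[19]=1 (border 'd')
j=20 s[j]='c': k: 1→0; π[20]=0 (border '')
j=21 s[j]='f': π[21]=0 (border '')
j=22 s[j]='g': π[22]=0 (border '')
j=23 s[j]='d': π[23]=1 (border 'd')
j=24 s[j]='g': k: 1→0; π[24]=0 (border '')
j=25 s[j]='d': π[25]=1 (border 'd')
j=26 s[j]='c': k: 1→0; π[26]=0 (border '')
j=27 s[j]='g': π[27]=0 (border '')
j=28 s[j]='d': π[28]=1 (border 'd')
j=29 s[j]='c': k: 1→0; π[29]=0 (border '')
j=30 s[j]='c': π[30]=0 (border '')
j=31 s[j]='d': π[31]=1 (border 'd')
j=32 s[j]='g': k: 1→0; π[32]=0 (border '')
j=33 s[j]='e': π[33]=0 (border '')
j=34 s[j]='f': π[34]=0 (border '')
j=35 s[j]='g': π[35]=0 (border '')
j=36 s[j]='d': π[36]=1 (border 'd')

[0, 0, 1, 0, 0, 0, 0, 0, 0, 0, 0, 0, 0, 1, 2, 0, 0, 0, 0, 1, 0, 0, 0, 1, 0, 1, 0, 0, 1, 0, 0, 1, 0, 0, 0, 0, 1]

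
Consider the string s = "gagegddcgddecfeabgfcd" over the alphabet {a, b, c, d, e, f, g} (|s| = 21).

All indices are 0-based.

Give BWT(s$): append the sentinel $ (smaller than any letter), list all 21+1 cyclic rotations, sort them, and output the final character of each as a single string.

degafedcdggdfdggc$ecab

rank  rotation                last
    0  $gagegddcgddecfeabgfcd  d
    1  abgfcd$gagegddcgddecfe  e
    2  agegddcgddecfeabgfcd$g  g
    3  bgfcd$gagegddcgddecfea  a
    4  cd$gagegddcgddecfeabgf  f
    5  cfeabgfcd$gagegddcgdde  e
    6  cgddecfeabgfcd$gagegdd  d
    7  d$gagegddcgddecfeabgfc  c
    8  dcgddecfeabgfcd$gagegd  d
    9  ddcgddecfeabgfcd$gageg  g
   10  ddecfeabgfcd$gagegddcg  g
   11  decfeabgfcd$gagegddcgd  d
   12  eabgfcd$gagegddcgddecf  f
   13  ecfeabgfcd$gagegddcgdd  d
   14  egddcgddecfeabgfcd$gag  g
   15  fcd$gagegddcgddecfeabg  g
   16  feabgfcd$gagegddcgddec  c
   17  gagegddcgddecfeabgfcd$  $
   18  gddcgddecfeabgfcd$gage  e
   19  gddecfeabgfcd$gagegddc  c
   20  gegddcgddecfeabgfcd$ga  a
   21  gfcd$gagegddcgddecfeab  b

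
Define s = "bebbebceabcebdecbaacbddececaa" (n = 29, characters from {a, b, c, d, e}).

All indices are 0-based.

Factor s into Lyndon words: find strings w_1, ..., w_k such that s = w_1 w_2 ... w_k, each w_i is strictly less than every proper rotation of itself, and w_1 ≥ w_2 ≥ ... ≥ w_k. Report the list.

["be", "bbebce", "abcebdecb", "aacbddecec", "a", "a"]

emit factor 1: 'be' (i=0, period=2)
emit factor 2: 'bbebce' (i=2, period=6)
emit factor 3: 'abcebdecb' (i=8, period=9)
emit factor 4: 'aacbddecec' (i=17, period=10)
emit factor 5: 'a' (i=27, period=1)
emit factor 6: 'a' (i=28, period=1)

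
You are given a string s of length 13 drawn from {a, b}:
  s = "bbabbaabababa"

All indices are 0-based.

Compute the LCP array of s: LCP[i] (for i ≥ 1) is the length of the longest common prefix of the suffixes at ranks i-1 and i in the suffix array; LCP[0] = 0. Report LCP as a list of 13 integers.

rank→(start, suffix):
  0 → (12, 'a')
  1 → (5, 'aabababa')
  2 → (10, 'aba')
  3 → (8, 'ababa')
  4 → (6, 'abababa')
  5 → (2, 'abbaabababa')
  6 → (11, 'ba')
  7 → (4, 'baabababa')
  8 → (9, 'baba')
  9 → (7, 'bababa')
  10 → (1, 'babbaabababa')
  11 → (3, 'bbaabababa')
  12 → (0, 'bbabbaabababa')

SA = [12, 5, 10, 8, 6, 2, 11, 4, 9, 7, 1, 3, 0]
[i] adj suffixes → lcp
  [1] 12/5 → 1 ('a')
  [2] 5/10 → 1 ('a')
  [3] 10/8 → 3 ('aba')
  [4] 8/6 → 5 ('ababa')
  [5] 6/2 → 2 ('ab')
  [6] 2/11 → 0 ('')
  [7] 11/4 → 2 ('ba')
  [8] 4/9 → 2 ('ba')
  [9] 9/7 → 4 ('baba')
  [10] 7/1 → 3 ('bab')
  [11] 1/3 → 1 ('b')
  [12] 3/0 → 3 ('bba')

[0, 1, 1, 3, 5, 2, 0, 2, 2, 4, 3, 1, 3]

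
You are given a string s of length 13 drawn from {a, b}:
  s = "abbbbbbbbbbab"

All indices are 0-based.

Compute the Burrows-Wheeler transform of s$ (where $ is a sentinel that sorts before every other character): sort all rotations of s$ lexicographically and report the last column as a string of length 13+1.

bb$abbbbbbbbba

rank  rotation        last
    0  $abbbbbbbbbbab  b
    1  ab$abbbbbbbbbb  b
    2  abbbbbbbbbbab$  $
    3  b$abbbbbbbbbba  a
    4  bab$abbbbbbbbb  b
    5  bbab$abbbbbbbb  b
    6  bbbab$abbbbbbb  b
    7  bbbbab$abbbbbb  b
    8  bbbbbab$abbbbb  b
    9  bbbbbbab$abbbb  b
   10  bbbbbbbab$abbb  b
   11  bbbbbbbbab$abb  b
   12  bbbbbbbbbab$ab  b
   13  bbbbbbbbbbab$a  a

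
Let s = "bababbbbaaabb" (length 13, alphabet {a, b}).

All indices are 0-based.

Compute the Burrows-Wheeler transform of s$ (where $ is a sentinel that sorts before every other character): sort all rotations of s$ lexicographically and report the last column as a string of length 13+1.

bbababbb$aabba

rank  rotation        last
    0  $bababbbbaaabb  b
    1  aaabb$bababbbb  b
    2  aabb$bababbbba  a
    3  ababbbbaaabb$b  b
    4  abb$bababbbbaa  a
    5  abbbbaaabb$bab  b
    6  b$bababbbbaaab  b
    7  baaabb$bababbb  b
    8  bababbbbaaabb$  $
    9  babbbbaaabb$ba  a
   10  bb$bababbbbaaa  a
   11  bbaaabb$bababb  b
   12  bbbaaabb$babab  b
   13  bbbbaaabb$baba  a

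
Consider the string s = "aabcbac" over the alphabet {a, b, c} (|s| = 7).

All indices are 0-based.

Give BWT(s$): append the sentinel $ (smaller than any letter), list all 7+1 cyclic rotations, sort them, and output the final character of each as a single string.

rank  rotation  last
    0  $aabcbac  c
    1  aabcbac$  $
    2  abcbac$a  a
    3  ac$aabcb  b
    4  bac$aabc  c
    5  bcbac$aa  a
    6  c$aabcba  a
    7  cbac$aab  b

c$abcaab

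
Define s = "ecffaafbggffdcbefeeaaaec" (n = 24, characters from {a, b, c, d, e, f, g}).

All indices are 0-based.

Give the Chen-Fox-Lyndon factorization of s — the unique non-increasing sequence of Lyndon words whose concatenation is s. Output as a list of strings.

emit factor 1: 'e' (i=0, period=1)
emit factor 2: 'cff' (i=1, period=3)
emit factor 3: 'aafbggffdcbefee' (i=4, period=15)
emit factor 4: 'aaaec' (i=19, period=5)

["e", "cff", "aafbggffdcbefee", "aaaec"]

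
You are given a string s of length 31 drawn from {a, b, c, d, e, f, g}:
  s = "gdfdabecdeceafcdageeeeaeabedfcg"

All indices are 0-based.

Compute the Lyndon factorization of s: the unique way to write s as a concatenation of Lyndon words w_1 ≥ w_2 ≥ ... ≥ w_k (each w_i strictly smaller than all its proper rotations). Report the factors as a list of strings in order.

emit factor 1: 'g' (i=0, period=1)
emit factor 2: 'df' (i=1, period=2)
emit factor 3: 'd' (i=3, period=1)
emit factor 4: 'abecdeceafcdageeeeaeabedfcg' (i=4, period=27)

["g", "df", "d", "abecdeceafcdageeeeaeabedfcg"]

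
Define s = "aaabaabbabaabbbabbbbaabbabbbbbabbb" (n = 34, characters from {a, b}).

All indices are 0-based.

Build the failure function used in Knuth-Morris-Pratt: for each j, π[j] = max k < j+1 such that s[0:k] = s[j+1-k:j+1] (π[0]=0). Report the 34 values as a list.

π[0] = 0
j=1 s[j]='a': π[1]=1 (border 'a')
j=2 s[j]='a': π[2]=2 (border 'aa')
j=3 s[j]='b': k: 2→1→0; π[3]=0 (border '')
j=4 s[j]='a': π[4]=1 (border 'a')
j=5 s[j]='a': π[5]=2 (border 'aa')
j=6 s[j]='b': k: 2→1→0; π[6]=0 (border '')
j=7 s[j]='b': π[7]=0 (border '')
j=8 s[j]='a': π[8]=1 (border 'a')
j=9 s[j]='b': k: 1→0; π[9]=0 (border '')
j=10 s[j]='a': π[10]=1 (border 'a')
j=11 s[j]='a': π[11]=2 (border 'aa')
j=12 s[j]='b': k: 2→1→0; π[12]=0 (border '')
j=13 s[j]='b': π[13]=0 (border '')
j=14 s[j]='b': π[14]=0 (border '')
j=15 s[j]='a': π[15]=1 (border 'a')
j=16 s[j]='b': k: 1→0; π[16]=0 (border '')
j=17 s[j]='b': π[17]=0 (border '')
j=18 s[j]='b': π[18]=0 (border '')
j=19 s[j]='b': π[19]=0 (border '')
j=20 s[j]='a': π[20]=1 (border 'a')
j=21 s[j]='a': π[21]=2 (border 'aa')
j=22 s[j]='b': k: 2→1→0; π[22]=0 (border '')
j=23 s[j]='b': π[23]=0 (border '')
j=24 s[j]='a': π[24]=1 (border 'a')
j=25 s[j]='b': k: 1→0; π[25]=0 (border '')
j=26 s[j]='b': π[26]=0 (border '')
j=27 s[j]='b': π[27]=0 (border '')
j=28 s[j]='b': π[28]=0 (border '')
j=29 s[j]='b': π[29]=0 (border '')
j=30 s[j]='a': π[30]=1 (border 'a')
j=31 s[j]='b': k: 1→0; π[31]=0 (border '')
j=32 s[j]='b': π[32]=0 (border '')
j=33 s[j]='b': π[33]=0 (border '')

[0, 1, 2, 0, 1, 2, 0, 0, 1, 0, 1, 2, 0, 0, 0, 1, 0, 0, 0, 0, 1, 2, 0, 0, 1, 0, 0, 0, 0, 0, 1, 0, 0, 0]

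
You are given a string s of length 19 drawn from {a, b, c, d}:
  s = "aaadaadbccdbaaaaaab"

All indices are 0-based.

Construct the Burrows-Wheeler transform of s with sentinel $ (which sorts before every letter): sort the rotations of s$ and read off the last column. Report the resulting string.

rank  rotation              last
    0  $aaadaadbccdbaaaaaab  b
    1  aaaaaab$aaadaadbccdb  b
    2  aaaaab$aaadaadbccdba  a
    3  aaaab$aaadaadbccdbaa  a
    4  aaab$aaadaadbccdbaaa  a
    5  aaadaadbccdbaaaaaab$  $
    6  aab$aaadaadbccdbaaaa  a
    7  aadaadbccdbaaaaaab$a  a
    8  aadbccdbaaaaaab$aaad  d
    9  ab$aaadaadbccdbaaaaa  a
   10  adaadbccdbaaaaaab$aa  a
   11  adbccdbaaaaaab$aaada  a
   12  b$aaadaadbccdbaaaaaa  a
   13  baaaaaab$aaadaadbccd  d
   14  bccdbaaaaaab$aaadaad  d
   15  ccdbaaaaaab$aaadaadb  b
   16  cdbaaaaaab$aaadaadbc  c
   17  daadbccdbaaaaaab$aaa  a
   18  dbaaaaaab$aaadaadbcc  c
   19  dbccdbaaaaaab$aaadaa  a

bbaaa$aadaaaaddbcaca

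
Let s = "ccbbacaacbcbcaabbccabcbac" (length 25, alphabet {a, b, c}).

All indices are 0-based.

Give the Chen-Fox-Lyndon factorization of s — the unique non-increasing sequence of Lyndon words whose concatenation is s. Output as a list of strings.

["c", "c", "b", "b", "ac", "aacbcbc", "aabbccabcbac"]

emit factor 1: 'c' (i=0, period=1)
emit factor 2: 'c' (i=1, period=1)
emit factor 3: 'b' (i=2, period=1)
emit factor 4: 'b' (i=3, period=1)
emit factor 5: 'ac' (i=4, period=2)
emit factor 6: 'aacbcbc' (i=6, period=7)
emit factor 7: 'aabbccabcbac' (i=13, period=12)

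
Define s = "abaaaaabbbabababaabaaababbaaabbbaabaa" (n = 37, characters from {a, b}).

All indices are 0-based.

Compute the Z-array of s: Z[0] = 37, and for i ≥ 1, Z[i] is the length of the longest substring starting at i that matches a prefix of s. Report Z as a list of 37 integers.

[37, 0, 1, 1, 1, 1, 2, 0, 0, 0, 3, 0, 3, 0, 4, 0, 1, 5, 0, 1, 1, 3, 0, 2, 0, 0, 1, 1, 2, 0, 0, 0, 1, 4, 0, 1, 1]

Z[0]=37
i=1: i≥r, start 0; Z[1]=0
i=2: i≥r, start 0; Z[2]=1 scan→box=[2,3)
i=3: i≥r, start 0; Z[3]=1 scan→box=[3,4)
i=4: i≥r, start 0; Z[4]=1 scan→box=[4,5)
i=5: i≥r, start 0; Z[5]=1 scan→box=[5,6)
i=6: i≥r, start 0; Z[6]=2 scan→box=[6,8)
i=7: min(r-i=1, Z[1]=0)=0; Z[7]=0
i=8: i≥r, start 0; Z[8]=0
i=9: i≥r, start 0; Z[9]=0
i=10: i≥r, start 0; Z[10]=3 scan→box=[10,13)
i=11: min(r-i=2, Z[1]=0)=0; Z[11]=0
i=12: min(r-i=1, Z[2]=1)=1; Z[12]=3 scan→box=[12,15)
i=13: min(r-i=2, Z[1]=0)=0; Z[13]=0
i=14: min(r-i=1, Z[2]=1)=1; Z[14]=4 scan→box=[14,18)
i=15: min(r-i=3, Z[1]=0)=0; Z[15]=0
i=16: min(r-i=2, Z[2]=1)=1; Z[16]=1
i=17: min(r-i=1, Z[3]=1)=1; Z[17]=5 scan→box=[17,22)
i=18: min(r-i=4, Z[1]=0)=0; Z[18]=0
i=19: min(r-i=3, Z[2]=1)=1; Z[19]=1
i=20: min(r-i=2, Z[3]=1)=1; Z[20]=1
i=21: min(r-i=1, Z[4]=1)=1; Z[21]=3 scan→box=[21,24)
i=22: min(r-i=2, Z[1]=0)=0; Z[22]=0
i=23: min(r-i=1, Z[2]=1)=1; Z[23]=2 scan→box=[23,25)
i=24: min(r-i=1, Z[1]=0)=0; Z[24]=0
i=25: i≥r, start 0; Z[25]=0
i=26: i≥r, start 0; Z[26]=1 scan→box=[26,27)
i=27: i≥r, start 0; Z[27]=1 scan→box=[27,28)
i=28: i≥r, start 0; Z[28]=2 scan→box=[28,30)
i=29: min(r-i=1, Z[1]=0)=0; Z[29]=0
i=30: i≥r, start 0; Z[30]=0
i=31: i≥r, start 0; Z[31]=0
i=32: i≥r, start 0; Z[32]=1 scan→box=[32,33)
i=33: i≥r, start 0; Z[33]=4 scan→box=[33,37)
i=34: min(r-i=3, Z[1]=0)=0; Z[34]=0
i=35: min(r-i=2, Z[2]=1)=1; Z[35]=1
i=36: min(r-i=1, Z[3]=1)=1; Z[36]=1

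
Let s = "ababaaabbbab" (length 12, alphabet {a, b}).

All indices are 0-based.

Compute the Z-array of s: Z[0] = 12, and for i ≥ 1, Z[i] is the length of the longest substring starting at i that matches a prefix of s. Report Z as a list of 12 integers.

[12, 0, 3, 0, 1, 1, 2, 0, 0, 0, 2, 0]

Z[0]=12
i=1: outside box; Z[1]=0
i=2: outside box; Z[2]=3 extend→box=[2,5)
i=3: min(r-i=2, Z[1]=0)=0; Z[3]=0
i=4: min(r-i=1, Z[2]=3)=1; Z[4]=1
i=5: outside box; Z[5]=1 extend→box=[5,6)
i=6: outside box; Z[6]=2 extend→box=[6,8)
i=7: min(r-i=1, Z[1]=0)=0; Z[7]=0
i=8: outside box; Z[8]=0
i=9: outside box; Z[9]=0
i=10: outside box; Z[10]=2 extend→box=[10,12)
i=11: min(r-i=1, Z[1]=0)=0; Z[11]=0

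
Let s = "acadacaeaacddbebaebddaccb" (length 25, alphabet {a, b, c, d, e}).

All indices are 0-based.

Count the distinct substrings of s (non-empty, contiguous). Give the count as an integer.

295

sorted suffixes:
  #0 SA[0]=8  'aacddbebaebddaccb'
  #1 SA[1]=0  'acadacaeaacddbebaebddaccb'
  #2 SA[2]=4  'acaeaacddbebaebddaccb'
  #3 SA[3]=21  'accb'
  #4 SA[4]=9  'acddbebaebddaccb'
  #5 SA[5]=2  'adacaeaacddbebaebddaccb'
  #6 SA[6]=6  'aeaacddbebaebddaccb'
  #7 SA[7]=16  'aebddaccb'
  #8 SA[8]=24  'b'
  #9 SA[9]=15  'baebddaccb'
  #10 SA[10]=18  'bddaccb'
  #11 SA[11]=13  'bebaebddaccb'
  #12 SA[12]=1  'cadacaeaacddbebaebddaccb'
  #13 SA[13]=5  'caeaacddbebaebddaccb'
  #14 SA[14]=23  'cb'
  #15 SA[15]=22  'ccb'
  #16 SA[16]=10  'cddbebaebddaccb'
  #17 SA[17]=3  'dacaeaacddbebaebddaccb'
  #18 SA[18]=20  'daccb'
  #19 SA[19]=12  'dbebaebddaccb'
  #20 SA[20]=19  'ddaccb'
  #21 SA[21]=11  'ddbebaebddaccb'
  #22 SA[22]=7  'eaacddbebaebddaccb'
  #23 SA[23]=14  'ebaebddaccb'
  #24 SA[24]=17  'ebddaccb'

SA = [8, 0, 4, 21, 9, 2, 6, 16, 24, 15, 18, 13, 1, 5, 23, 22, 10, 3, 20, 12, 19, 11, 7, 14, 17]
[i] adj suffixes → lcp
  [1] 8/0 → 1 ('a')
  [2] 0/4 → 3 ('aca')
  [3] 4/21 → 2 ('ac')
  [4] 21/9 → 2 ('ac')
  [5] 9/2 → 1 ('a')
  [6] 2/6 → 1 ('a')
  [7] 6/16 → 2 ('ae')
  [8] 16/24 → 0 ('')
  [9] 24/15 → 1 ('b')
  [10] 15/18 → 1 ('b')
  [11] 18/13 → 1 ('b')
  [12] 13/1 → 0 ('')
  [13] 1/5 → 2 ('ca')
  [14] 5/23 → 1 ('c')
  [15] 23/22 → 1 ('c')
  [16] 22/10 → 1 ('c')
  [17] 10/3 → 0 ('')
  [18] 3/20 → 3 ('dac')
  [19] 20/12 → 1 ('d')
  [20] 12/19 → 1 ('d')
  [21] 19/11 → 2 ('dd')
  [22] 11/7 → 0 ('')
  [23] 7/14 → 1 ('e')
  [24] 14/17 → 2 ('eb')

n(n+1)/2 = 25·26/2 = 325
Σ LCP = 0 + 1 + 3 + 2 + 2 + 1 + 1 + 2 + 0 + 1 + 1 + 1 + 0 + 2 + 1 + 1 + 1 + 0 + 3 + 1 + 1 + 2 + 0 + 1 + 2 = 30
distinct = 325 − 30 = 295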